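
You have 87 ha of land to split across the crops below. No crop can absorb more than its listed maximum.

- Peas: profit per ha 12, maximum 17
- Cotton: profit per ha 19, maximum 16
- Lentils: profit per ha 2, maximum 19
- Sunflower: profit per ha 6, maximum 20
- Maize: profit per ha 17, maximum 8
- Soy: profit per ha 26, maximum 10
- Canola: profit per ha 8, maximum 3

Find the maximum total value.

1074

Rank by profit per ha: Soy 26 > Cotton 19 > Maize 17 > Peas 12 > Canola 8 > Sunflower 6 > Lentils 2.
Give Soy 10 to hit its cap of 10 ; 77 left.
Cotton takes 16 to reach its cap of 16 ; 61 left.
Give Maize 8 to hit its cap of 8 ; 53 left.
Give Peas 17 to hit its cap of 17 ; 36 left.
Give Canola 3 to hit its cap of 3 ; 33 left.
Sunflower takes 20 to reach its cap of 20 ; 13 left.
Only 13 left; Lentils takes them to reach 13.
Total = 12×17 + 19×16 + 2×13 + 6×20 + 17×8 + 26×10 + 8×3 = 1074.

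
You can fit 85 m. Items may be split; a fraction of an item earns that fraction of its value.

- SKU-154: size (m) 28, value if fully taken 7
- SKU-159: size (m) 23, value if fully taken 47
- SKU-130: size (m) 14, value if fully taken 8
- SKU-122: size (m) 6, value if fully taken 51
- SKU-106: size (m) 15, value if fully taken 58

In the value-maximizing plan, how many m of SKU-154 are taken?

Sort by value density: SKU-122 51/6≈8.5, SKU-106 58/15≈3.87, SKU-159 47/23≈2.04, SKU-130 8/14≈0.571, SKU-154 7/28≈0.25.
SKU-122: take in full, 6 m for value 51 — 79 left.
All 15 m of SKU-106 fit (value 58) — 64 remain.
SKU-159: take in full, 23 m for value 47 — 41 left.
All 14 m of SKU-130 fit (value 8) — 27 remain.
27 m left: a 27/28 share of SKU-154 gives 7×27/28 = 6.75.

27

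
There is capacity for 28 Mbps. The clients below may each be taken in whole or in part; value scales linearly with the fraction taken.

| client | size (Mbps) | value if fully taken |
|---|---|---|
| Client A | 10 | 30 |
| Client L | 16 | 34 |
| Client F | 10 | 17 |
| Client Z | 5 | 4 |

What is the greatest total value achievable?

67.4

Rank by value-to-size ratio: Client A 30/10≈3, Client L 34/16≈2.12, Client F 17/10≈1.7, Client Z 4/5≈0.8.
Take all of Client A (10 Mbps, value 30) → 18 Mbps left.
All 16 Mbps of Client L fit (value 34) → 2 remain.
Fill the last 2 Mbps with part of Client F: 2/10 of it earns 3.4.
Total value = 67.4.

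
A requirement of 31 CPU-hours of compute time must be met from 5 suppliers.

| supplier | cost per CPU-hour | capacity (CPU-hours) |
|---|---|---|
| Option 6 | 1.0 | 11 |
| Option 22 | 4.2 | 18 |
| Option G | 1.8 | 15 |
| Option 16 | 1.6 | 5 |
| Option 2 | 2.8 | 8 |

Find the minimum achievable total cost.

Fill from the cheapest supplier first.
Option 6 at 1.0: take all 11 CPU-hours ; 20 still needed.
Option 16 (1.6): use full 5 ; 15 CPU-hours to go.
Take 15 from Option G at 1.8 ; need 0 more.
Option 2, Option 22: unused.
Cost = 11×1.0 + 5×1.6 + 15×1.8 = 46.

46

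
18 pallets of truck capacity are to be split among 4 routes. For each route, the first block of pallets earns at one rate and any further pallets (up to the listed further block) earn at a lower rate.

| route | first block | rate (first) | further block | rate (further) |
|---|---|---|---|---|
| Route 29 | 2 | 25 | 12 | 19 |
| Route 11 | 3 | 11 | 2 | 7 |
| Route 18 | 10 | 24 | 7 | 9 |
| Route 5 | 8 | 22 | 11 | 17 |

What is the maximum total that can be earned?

422

Treat each block as its own option and order by rate: Route 29/first 25 > Route 18/first 24 > Route 5/first 22 > Route 29/second 19 > Route 5/second 17 > Route 11/first 11 > Route 18/second 9 > Route 11/second 7.
Fill Route 29 first block (2 at 25) → 16 left.
Route 18/first (24): +10 → 6 left.
6 remain; put them into Route 5 first at 22.
Total = 25×2 + 24×10 + 22×6 = 422.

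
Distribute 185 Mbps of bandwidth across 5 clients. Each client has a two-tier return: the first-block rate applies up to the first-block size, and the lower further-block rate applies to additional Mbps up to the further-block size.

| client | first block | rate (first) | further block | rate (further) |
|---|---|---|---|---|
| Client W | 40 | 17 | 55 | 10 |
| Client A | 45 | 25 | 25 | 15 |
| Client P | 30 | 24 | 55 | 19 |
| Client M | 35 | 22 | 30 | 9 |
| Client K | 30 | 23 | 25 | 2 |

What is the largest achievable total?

Treat each block as its own option and order by rate: Client A/first 25 > Client P/first 24 > Client K/first 23 > Client M/first 22 > Client P/second 19 > Client W/first 17 > Client A/second 15 > Client W/second 10 > Client M/second 9 > Client K/second 2.
Client A/first (25): +45 → 140 left.
Client P first at 24: fill all 30 → 110 left.
Client K/first (23): +30 → 80 left.
Client M/first (22): +35 → 45 left.
45 remain; put them into Client P second at 19.
Total = 25×45 + 24×30 + 23×30 + 22×35 + 19×45 = 4160.

4160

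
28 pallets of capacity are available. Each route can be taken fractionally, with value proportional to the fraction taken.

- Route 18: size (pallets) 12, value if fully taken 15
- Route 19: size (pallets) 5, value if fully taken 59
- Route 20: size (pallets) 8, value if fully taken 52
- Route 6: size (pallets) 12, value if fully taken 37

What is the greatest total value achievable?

Sort by value density: Route 19 59/5≈11.8, Route 20 52/8≈6.5, Route 6 37/12≈3.08, Route 18 15/12≈1.25.
Route 19: take in full, 5 pallets for value 59 ; 23 left.
Route 20: take in full, 8 pallets for value 52 ; 15 left.
Route 6: take in full, 12 pallets for value 37 ; 3 left.
3 pallets left: a 3/12 share of Route 18 gives 15×3/12 = 3.75.
Total value = 151.75.

151.75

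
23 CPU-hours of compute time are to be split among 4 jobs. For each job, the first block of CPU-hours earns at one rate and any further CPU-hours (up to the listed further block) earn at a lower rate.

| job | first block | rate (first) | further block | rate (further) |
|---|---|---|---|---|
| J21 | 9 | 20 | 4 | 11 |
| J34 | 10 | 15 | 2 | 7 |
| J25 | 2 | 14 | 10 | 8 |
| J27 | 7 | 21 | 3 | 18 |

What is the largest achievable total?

Treat each block as its own option and order by rate: J27/first 21 > J21/first 20 > J27/second 18 > J34/first 15 > J25/first 14 > J21/second 11 > J25/second 8 > J34/second 7.
J27/first (21): +7 → 16 left.
J21 first at 20: fill all 9 → 7 left.
J27 second at 18: fill all 3 → 4 left.
J34/first: +4 of 10 at 15; pool empty.
Total = 21×7 + 20×9 + 18×3 + 15×4 = 441.

441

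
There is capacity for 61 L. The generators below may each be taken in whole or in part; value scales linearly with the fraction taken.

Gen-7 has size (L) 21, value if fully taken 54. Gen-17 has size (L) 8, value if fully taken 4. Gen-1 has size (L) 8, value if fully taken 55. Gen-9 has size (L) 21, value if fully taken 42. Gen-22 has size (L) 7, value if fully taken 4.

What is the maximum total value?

Best value per unit of size first: Gen-1 55/8≈6.88, Gen-7 54/21≈2.57, Gen-9 42/21≈2, Gen-22 4/7≈0.571, Gen-17 4/8≈0.5.
All 8 L of Gen-1 fit (value 55) — 53 remain.
Take all of Gen-7 (21 L, value 54) — 32 L left.
Gen-9: take in full, 21 L for value 42 — 11 left.
Gen-22: take in full, 7 L for value 4 — 4 left.
Only 4 L remain; take 4/8 of Gen-17 for value 4×4/8 = 2.
Total value = 157.

157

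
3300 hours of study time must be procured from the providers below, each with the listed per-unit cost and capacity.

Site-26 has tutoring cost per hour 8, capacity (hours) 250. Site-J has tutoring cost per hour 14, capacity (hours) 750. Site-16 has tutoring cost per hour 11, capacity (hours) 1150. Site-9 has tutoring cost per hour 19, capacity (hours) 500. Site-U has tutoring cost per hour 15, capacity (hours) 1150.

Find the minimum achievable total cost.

42400

Use providers in increasing cost order.
Take 250 from Site-26 at 8 → need 3050 more.
Site-16 at 11: take all 1150 hours → 1900 still needed.
Site-J at 14: take all 750 hours → 1150 still needed.
Site-U at 15: take all 1150 hours → 0 still needed.
Site-9: unused.
Cost = 250×8 + 1150×11 + 750×14 + 1150×15 = 42400.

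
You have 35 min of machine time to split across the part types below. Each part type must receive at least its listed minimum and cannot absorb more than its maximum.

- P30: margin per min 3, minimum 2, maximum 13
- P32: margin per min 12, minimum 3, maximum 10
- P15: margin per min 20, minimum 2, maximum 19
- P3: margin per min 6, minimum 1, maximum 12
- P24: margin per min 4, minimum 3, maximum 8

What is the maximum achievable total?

Meeting every minimum uses 2+3+2+1+3 = 11 min, leaving 24.
Rank by margin per min: P15 20 > P32 12 > P3 6 > P24 4 > P30 3.
Give P15 17 more to hit its cap of 19 — 7 left.
P32: +7 to 10 (cap) — 0 left.
Total = 3×2 + 12×10 + 20×19 + 6×1 + 4×3 = 524.

524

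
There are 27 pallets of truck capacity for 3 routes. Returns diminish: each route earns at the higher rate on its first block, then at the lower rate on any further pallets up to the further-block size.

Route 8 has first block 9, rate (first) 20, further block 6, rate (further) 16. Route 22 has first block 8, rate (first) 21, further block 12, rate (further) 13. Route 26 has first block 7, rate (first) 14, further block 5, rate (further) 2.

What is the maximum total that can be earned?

500

Order all 6 blocks by rate: Route 22/first 21 > Route 8/first 20 > Route 8/second 16 > Route 26/first 14 > Route 22/second 13 > Route 26/second 2.
Route 22 first at 21: fill all 8 ; 19 left.
Route 8/first (20): +9 ; 10 left.
Route 8/second (16): +6 ; 4 left.
Route 26/first: +4 of 7 at 14; pool empty.
Total = 21×8 + 20×9 + 16×6 + 14×4 = 500.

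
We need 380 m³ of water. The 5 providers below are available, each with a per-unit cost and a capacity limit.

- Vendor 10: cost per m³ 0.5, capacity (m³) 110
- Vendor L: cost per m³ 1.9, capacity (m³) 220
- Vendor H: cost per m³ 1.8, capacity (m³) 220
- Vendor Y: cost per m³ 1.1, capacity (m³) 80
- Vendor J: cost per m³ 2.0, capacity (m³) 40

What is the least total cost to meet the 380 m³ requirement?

Use providers in increasing cost order.
Vendor 10 at 0.5: take all 110 m³ — 270 still needed.
Take 80 from Vendor Y at 1.1 — need 190 more.
Vendor H at 1.8: take 190 of its 220 — requirement met.
Vendor L, Vendor J: unused.
Cost = 110×0.5 + 80×1.1 + 190×1.8 = 485.

485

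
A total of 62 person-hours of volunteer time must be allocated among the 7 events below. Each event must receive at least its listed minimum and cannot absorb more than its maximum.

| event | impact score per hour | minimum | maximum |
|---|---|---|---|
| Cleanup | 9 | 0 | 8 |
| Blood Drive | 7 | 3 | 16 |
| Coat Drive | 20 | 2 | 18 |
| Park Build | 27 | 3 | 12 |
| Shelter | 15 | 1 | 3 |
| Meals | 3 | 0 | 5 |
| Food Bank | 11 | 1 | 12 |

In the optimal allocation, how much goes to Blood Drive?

9

Meeting every minimum uses 0+3+2+3+1+0+1 = 10 person-hours, leaving 52.
Order the events by impact score per hour: Park Build 27 > Coat Drive 20 > Shelter 15 > Food Bank 11 > Cleanup 9 > Blood Drive 7 > Meals 3.
Park Build: +9 to 12 (cap) — 43 left.
Coat Drive takes 16 more to reach its cap of 18 — 27 left.
Shelter: +2 to 3 (cap) — 25 left.
Food Bank: +11 to 12 (cap) — 14 left.
Cleanup takes 8 more to reach its cap of 8 — 6 left.
Blood Drive: +6 (room for 13) → 9. Pool exhausted.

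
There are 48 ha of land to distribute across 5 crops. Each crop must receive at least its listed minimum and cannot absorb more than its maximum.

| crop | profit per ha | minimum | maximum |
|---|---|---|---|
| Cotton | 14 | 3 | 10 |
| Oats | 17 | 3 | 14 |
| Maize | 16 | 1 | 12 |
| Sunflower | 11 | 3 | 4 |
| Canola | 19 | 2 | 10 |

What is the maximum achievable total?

Meeting every minimum uses 3+3+1+3+2 = 12 ha, leaving 36.
Rank by profit per ha: Canola 19 > Oats 17 > Maize 16 > Cotton 14 > Sunflower 11.
Canola: +8 to 10 (cap) — 28 left.
Oats takes 11 more to reach its cap of 14 — 17 left.
Maize takes 11 more to reach its cap of 12 — 6 left.
Cotton: +6 (room for 7) → 9. Pool exhausted.
Total = 14×9 + 17×14 + 16×12 + 11×3 + 19×10 = 779.

779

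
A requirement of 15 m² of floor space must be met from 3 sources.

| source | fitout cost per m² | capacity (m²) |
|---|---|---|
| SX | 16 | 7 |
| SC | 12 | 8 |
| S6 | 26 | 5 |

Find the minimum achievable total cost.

208

Fill from the cheapest source first.
Take 8 from SC at 12 — need 7 more.
Take 7 from SX at 16 — need 0 more.
S6: unused.
Cost = 8×12 + 7×16 = 208.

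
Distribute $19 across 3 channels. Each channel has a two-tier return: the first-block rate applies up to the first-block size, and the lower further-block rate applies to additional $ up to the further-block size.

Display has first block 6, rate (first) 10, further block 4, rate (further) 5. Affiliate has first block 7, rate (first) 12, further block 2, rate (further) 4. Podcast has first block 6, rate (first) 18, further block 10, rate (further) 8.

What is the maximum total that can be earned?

Order all 6 blocks by rate: Podcast/tier1 18 > Affiliate/tier1 12 > Display/tier1 10 > Podcast/tier2 8 > Display/tier2 5 > Affiliate/tier2 4.
Podcast tier1 at 18: fill all 6 ; 13 left.
Affiliate/tier1 (12): +7 ; 6 left.
Display/tier1 (10): +6 ; 0 left.
Total = 18×6 + 12×7 + 10×6 = 252.

252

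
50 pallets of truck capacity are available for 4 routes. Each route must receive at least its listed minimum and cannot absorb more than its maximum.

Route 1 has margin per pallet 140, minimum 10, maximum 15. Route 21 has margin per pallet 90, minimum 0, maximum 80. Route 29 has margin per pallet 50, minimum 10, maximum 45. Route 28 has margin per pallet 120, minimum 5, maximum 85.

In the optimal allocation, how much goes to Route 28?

25

Meeting every minimum uses 10+0+10+5 = 25 pallets, leaving 25.
Highest margin per pallet first: Route 1 140 > Route 28 120 > Route 21 90 > Route 29 50.
Route 1 takes 5 more to reach its cap of 15 — 20 left.
Only 20 left; Route 28 takes them to reach 25.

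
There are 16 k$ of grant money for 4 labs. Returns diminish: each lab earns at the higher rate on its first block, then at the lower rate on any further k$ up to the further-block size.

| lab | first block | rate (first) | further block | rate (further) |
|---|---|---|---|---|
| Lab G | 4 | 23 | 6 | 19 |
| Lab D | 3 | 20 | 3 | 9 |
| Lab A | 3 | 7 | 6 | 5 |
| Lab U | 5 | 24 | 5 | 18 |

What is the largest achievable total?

348

Order all 8 blocks by rate: Lab U/tier1 24 > Lab G/tier1 23 > Lab D/tier1 20 > Lab G/tier2 19 > Lab U/tier2 18 > Lab D/tier2 9 > Lab A/tier1 7 > Lab A/tier2 5.
Fill Lab U tier1 block (5 at 24) → 11 left.
Lab G tier1 at 23: fill all 4 → 7 left.
Lab D tier1 at 20: fill all 3 → 4 left.
4 remain; put them into Lab G tier2 at 19.
Total = 24×5 + 23×4 + 20×3 + 19×4 = 348.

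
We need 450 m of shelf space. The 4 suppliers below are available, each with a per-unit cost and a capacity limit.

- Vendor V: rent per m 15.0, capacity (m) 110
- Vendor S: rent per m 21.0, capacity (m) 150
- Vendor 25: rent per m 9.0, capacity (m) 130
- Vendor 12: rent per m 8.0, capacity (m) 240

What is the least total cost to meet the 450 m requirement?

Fill from the cheapest supplier first.
Vendor 12 at 8.0: take all 240 m ; 210 still needed.
Take 130 from Vendor 25 at 9.0 ; need 80 more.
Take 80 from Vendor V at 15.0 to finish.
Vendor S: unused.
Cost = 240×8.0 + 130×9.0 + 80×15.0 = 4290.

4290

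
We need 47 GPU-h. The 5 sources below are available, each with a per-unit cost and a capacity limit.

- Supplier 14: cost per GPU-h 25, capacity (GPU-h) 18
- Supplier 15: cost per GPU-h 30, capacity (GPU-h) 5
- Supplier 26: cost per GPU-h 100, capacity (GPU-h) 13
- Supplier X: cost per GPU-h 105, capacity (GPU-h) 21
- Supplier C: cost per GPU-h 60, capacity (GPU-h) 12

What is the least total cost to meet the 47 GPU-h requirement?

Use sources in increasing cost order.
Supplier 14 at 25: take all 18 GPU-h → 29 still needed.
Supplier 15 at 30: take all 5 GPU-h → 24 still needed.
Supplier C (60): use full 12 → 12 GPU-h to go.
Take 12 from Supplier 26 at 100 to finish.
Supplier X: unused.
Cost = 18×25 + 5×30 + 12×60 + 12×100 = 2520.

2520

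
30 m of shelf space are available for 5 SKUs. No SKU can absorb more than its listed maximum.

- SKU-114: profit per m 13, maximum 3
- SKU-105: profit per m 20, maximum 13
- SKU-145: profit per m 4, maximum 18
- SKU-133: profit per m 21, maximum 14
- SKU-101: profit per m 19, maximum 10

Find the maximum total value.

611

Rank by profit per m: SKU-133 21 > SKU-105 20 > SKU-101 19 > SKU-114 13 > SKU-145 4.
Give SKU-133 14 to hit its cap of 14 — 16 left.
Give SKU-105 13 to hit its cap of 13 — 3 left.
SKU-101 has room for 10 but only 3 remain, so it gets 3.
Total = 20×13 + 21×14 + 19×3 = 611.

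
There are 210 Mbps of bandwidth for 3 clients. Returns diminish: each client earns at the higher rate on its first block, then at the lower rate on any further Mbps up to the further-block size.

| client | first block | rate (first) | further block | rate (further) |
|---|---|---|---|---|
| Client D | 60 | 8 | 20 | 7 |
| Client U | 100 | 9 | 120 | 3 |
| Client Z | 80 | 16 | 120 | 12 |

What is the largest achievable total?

Rank every tier by rate: Client Z/tier1 16 > Client Z/tier2 12 > Client U/tier1 9 > Client D/tier1 8 > Client D/tier2 7 > Client U/tier2 3.
Client Z/tier1 (16): +80 → 130 left.
Client Z/tier2 (12): +120 → 10 left.
Client U tier1 at 9: only 10 left, fill 10.
Total = 16×80 + 12×120 + 9×10 = 2810.

2810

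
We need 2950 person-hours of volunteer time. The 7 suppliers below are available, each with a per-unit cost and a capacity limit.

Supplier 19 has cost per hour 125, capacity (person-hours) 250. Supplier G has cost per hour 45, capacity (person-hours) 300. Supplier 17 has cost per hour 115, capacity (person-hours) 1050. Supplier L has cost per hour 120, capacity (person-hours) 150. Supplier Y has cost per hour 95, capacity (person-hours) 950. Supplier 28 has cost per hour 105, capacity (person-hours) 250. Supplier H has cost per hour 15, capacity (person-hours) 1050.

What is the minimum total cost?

191750

Fill from the cheapest supplier first.
Supplier H at 15: take all 1050 person-hours — 1900 still needed.
Supplier G (45): use full 300 — 1600 person-hours to go.
Take 950 from Supplier Y at 95 — need 650 more.
Take 250 from Supplier 28 at 105 — need 400 more.
Supplier 17 at 115: take 400 of its 1050 — requirement met.
Supplier L, Supplier 19: unused.
Cost = 1050×15 + 300×45 + 950×95 + 250×105 + 400×115 = 191750.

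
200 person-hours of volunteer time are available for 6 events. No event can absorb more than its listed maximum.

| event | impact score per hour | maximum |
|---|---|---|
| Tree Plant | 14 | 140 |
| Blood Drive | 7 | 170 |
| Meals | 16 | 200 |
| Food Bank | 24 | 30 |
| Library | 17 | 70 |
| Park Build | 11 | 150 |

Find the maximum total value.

3510

Order the events by impact score per hour: Food Bank 24 > Library 17 > Meals 16 > Tree Plant 14 > Park Build 11 > Blood Drive 7.
Give Food Bank 30 to hit its cap of 30 → 170 left.
Give Library 70 to hit its cap of 70 → 100 left.
Meals has room for 200 but only 100 remain, so it gets 100.
Total = 16×100 + 24×30 + 17×70 = 3510.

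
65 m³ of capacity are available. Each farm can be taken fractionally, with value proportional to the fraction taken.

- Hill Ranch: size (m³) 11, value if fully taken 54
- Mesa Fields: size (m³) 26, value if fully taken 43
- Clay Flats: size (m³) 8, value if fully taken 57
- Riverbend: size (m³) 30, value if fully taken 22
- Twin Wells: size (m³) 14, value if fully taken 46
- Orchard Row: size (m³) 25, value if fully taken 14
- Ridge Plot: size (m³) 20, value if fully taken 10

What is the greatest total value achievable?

Sort by value density: Clay Flats 57/8≈7.12, Hill Ranch 54/11≈4.91, Twin Wells 46/14≈3.29, Mesa Fields 43/26≈1.65, Riverbend 22/30≈0.733, Orchard Row 14/25≈0.56, Ridge Plot 10/20≈0.5.
Clay Flats: take in full, 8 m³ for value 57 ; 57 left.
Hill Ranch: take in full, 11 m³ for value 54 ; 46 left.
All 14 m³ of Twin Wells fit (value 46) ; 32 remain.
All 26 m³ of Mesa Fields fit (value 43) ; 6 remain.
Fill the last 6 m³ with part of Riverbend: 6/30 of it earns 4.4.
Total value = 204.4.

204.4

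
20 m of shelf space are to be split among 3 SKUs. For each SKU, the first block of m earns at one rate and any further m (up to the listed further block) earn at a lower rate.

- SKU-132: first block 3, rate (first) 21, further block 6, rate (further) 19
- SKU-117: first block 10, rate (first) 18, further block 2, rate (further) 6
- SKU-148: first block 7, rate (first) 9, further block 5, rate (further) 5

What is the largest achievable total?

366

Treat each block as its own option and order by rate: SKU-132/first 21 > SKU-132/second 19 > SKU-117/first 18 > SKU-148/first 9 > SKU-117/second 6 > SKU-148/second 5.
Fill SKU-132 first block (3 at 21) → 17 left.
SKU-132/second (19): +6 → 11 left.
SKU-117/first (18): +10 → 1 left.
SKU-148/first: +1 of 7 at 9; pool empty.
Total = 21×3 + 19×6 + 18×10 + 9×1 = 366.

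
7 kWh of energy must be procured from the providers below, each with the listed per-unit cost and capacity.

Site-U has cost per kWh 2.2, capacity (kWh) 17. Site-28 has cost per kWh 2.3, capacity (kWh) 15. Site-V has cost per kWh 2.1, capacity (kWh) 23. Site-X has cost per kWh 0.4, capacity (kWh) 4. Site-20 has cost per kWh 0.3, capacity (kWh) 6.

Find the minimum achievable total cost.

Use providers in increasing cost order.
Site-20 (0.3): use full 6 — 1 kWh to go.
Site-X (0.4): take the remaining 1 — done.
Site-V, Site-U, Site-28: unused.
Cost = 6×0.3 + 1×0.4 = 2.2.

2.2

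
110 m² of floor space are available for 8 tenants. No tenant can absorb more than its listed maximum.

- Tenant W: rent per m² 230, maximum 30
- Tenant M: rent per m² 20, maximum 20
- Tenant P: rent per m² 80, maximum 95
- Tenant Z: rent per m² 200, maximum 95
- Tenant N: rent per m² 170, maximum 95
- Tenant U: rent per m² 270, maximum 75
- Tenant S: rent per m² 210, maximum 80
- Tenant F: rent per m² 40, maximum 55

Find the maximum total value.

Rank by rent per m²: Tenant U 270 > Tenant W 230 > Tenant S 210 > Tenant Z 200 > Tenant N 170 > Tenant P 80 > Tenant F 40 > Tenant M 20.
Tenant U: +75 to 75 (cap) ; 35 left.
Give Tenant W 30 to hit its cap of 30 ; 5 left.
Only 5 left; Tenant S takes them to reach 5.
Total = 230×30 + 270×75 + 210×5 = 28200.

28200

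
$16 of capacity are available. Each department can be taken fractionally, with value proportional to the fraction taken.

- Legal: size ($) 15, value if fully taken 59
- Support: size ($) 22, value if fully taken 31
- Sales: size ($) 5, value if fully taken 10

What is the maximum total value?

Rank by value-to-size ratio: Legal 59/15≈3.93, Sales 10/5≈2, Support 31/22≈1.41.
Legal: take in full, 15 $ for value 59 → 1 left.
1 $ left: a 1/5 share of Sales gives 10×1/5 = 2.
Total value = 61.

61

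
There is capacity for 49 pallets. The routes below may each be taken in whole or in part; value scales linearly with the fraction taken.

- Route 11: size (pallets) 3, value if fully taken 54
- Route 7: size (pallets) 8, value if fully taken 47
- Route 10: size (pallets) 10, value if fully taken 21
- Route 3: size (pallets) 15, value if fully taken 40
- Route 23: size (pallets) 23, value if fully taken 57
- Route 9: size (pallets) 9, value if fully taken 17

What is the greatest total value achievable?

Rank by value-to-size ratio: Route 11 54/3≈18, Route 7 47/8≈5.88, Route 3 40/15≈2.67, Route 23 57/23≈2.48, Route 10 21/10≈2.1, Route 9 17/9≈1.89.
Take all of Route 11 (3 pallets, value 54) → 46 pallets left.
Route 7: take in full, 8 pallets for value 47 → 38 left.
All 15 pallets of Route 3 fit (value 40) → 23 remain.
Route 23: take in full, 23 pallets for value 57 → 0 left.
Total value = 198.

198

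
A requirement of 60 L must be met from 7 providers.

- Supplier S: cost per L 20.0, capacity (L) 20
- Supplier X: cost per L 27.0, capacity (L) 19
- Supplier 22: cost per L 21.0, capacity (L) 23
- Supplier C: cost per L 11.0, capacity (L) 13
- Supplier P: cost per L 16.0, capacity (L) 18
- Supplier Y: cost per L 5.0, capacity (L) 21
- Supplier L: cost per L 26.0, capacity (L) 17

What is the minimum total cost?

696

Cheapest first:
Take 21 from Supplier Y at 5.0 → need 39 more.
Take 13 from Supplier C at 11.0 → need 26 more.
Take 18 from Supplier P at 16.0 → need 8 more.
Take 8 from Supplier S at 20.0 to finish.
Supplier 22, Supplier L, Supplier X: unused.
Cost = 21×5.0 + 13×11.0 + 18×16.0 + 8×20.0 = 696.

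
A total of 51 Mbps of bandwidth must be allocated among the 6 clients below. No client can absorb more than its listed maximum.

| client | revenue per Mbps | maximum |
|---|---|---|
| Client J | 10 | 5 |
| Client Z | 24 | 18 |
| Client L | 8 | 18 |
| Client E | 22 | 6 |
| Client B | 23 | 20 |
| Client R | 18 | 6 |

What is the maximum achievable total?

1142

Order the clients by revenue per Mbps: Client Z 24 > Client B 23 > Client E 22 > Client R 18 > Client J 10 > Client L 8.
Give Client Z 18 to hit its cap of 18 ; 33 left.
Client B: +20 to 20 (cap) ; 13 left.
Client E takes 6 to reach its cap of 6 ; 7 left.
Client R takes 6 to reach its cap of 6 ; 1 left.
Only 1 left; Client J takes them to reach 1.
Total = 10×1 + 24×18 + 22×6 + 23×20 + 18×6 = 1142.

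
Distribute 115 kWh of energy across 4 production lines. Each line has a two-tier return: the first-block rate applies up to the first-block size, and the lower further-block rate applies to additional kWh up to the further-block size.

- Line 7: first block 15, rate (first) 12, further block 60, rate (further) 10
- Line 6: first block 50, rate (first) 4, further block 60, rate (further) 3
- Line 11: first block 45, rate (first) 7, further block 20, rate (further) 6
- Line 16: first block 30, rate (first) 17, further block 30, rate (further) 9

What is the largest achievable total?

Treat each block as its own option and order by rate: Line 16/T1 17 > Line 7/T1 12 > Line 7/T2 10 > Line 16/T2 9 > Line 11/T1 7 > Line 11/T2 6 > Line 6/T1 4 > Line 6/T2 3.
Line 16 T1 at 17: fill all 30 → 85 left.
Line 7/T1 (12): +15 → 70 left.
Line 7 T2 at 10: fill all 60 → 10 left.
Line 16/T2: +10 of 30 at 9; pool empty.
Total = 17×30 + 12×15 + 10×60 + 9×10 = 1380.

1380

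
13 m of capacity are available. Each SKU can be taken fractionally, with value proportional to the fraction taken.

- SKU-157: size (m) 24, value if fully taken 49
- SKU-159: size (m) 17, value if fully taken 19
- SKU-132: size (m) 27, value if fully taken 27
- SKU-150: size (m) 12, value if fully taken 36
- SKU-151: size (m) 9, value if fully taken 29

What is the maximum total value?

Best value per unit of size first: SKU-151 29/9≈3.22, SKU-150 36/12≈3, SKU-157 49/24≈2.04, SKU-159 19/17≈1.12, SKU-132 27/27≈1.
Take all of SKU-151 (9 m, value 29) ; 4 m left.
4 m left: a 4/12 share of SKU-150 gives 36×4/12 = 12.
Total value = 41.

41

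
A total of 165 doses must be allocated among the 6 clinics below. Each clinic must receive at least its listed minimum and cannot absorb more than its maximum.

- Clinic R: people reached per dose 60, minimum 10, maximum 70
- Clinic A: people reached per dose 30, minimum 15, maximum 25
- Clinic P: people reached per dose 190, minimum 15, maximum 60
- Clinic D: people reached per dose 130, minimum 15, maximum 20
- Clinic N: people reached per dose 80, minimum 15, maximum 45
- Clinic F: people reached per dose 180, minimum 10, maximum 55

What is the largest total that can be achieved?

24600

Meeting every minimum uses 10+15+15+15+15+10 = 80 doses, leaving 85.
Order the clinics by people reached per dose: Clinic P 190 > Clinic F 180 > Clinic D 130 > Clinic N 80 > Clinic R 60 > Clinic A 30.
Clinic P takes 45 more to reach its cap of 60 → 40 left.
Only 40 left; Clinic F takes them to reach 50.
Total = 60×10 + 30×15 + 190×60 + 130×15 + 80×15 + 180×50 = 24600.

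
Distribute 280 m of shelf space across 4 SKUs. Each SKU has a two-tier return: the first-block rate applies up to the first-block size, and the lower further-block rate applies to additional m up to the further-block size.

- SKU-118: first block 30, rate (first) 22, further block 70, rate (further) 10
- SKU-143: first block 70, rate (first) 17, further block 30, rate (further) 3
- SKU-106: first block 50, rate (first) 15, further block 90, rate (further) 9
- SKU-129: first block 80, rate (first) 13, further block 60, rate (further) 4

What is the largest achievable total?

Treat each block as its own option and order by rate: SKU-118/tier1 22 > SKU-143/tier1 17 > SKU-106/tier1 15 > SKU-129/tier1 13 > SKU-118/tier2 10 > SKU-106/tier2 9 > SKU-129/tier2 4 > SKU-143/tier2 3.
SKU-118 tier1 at 22: fill all 30 → 250 left.
SKU-143/tier1 (17): +70 → 180 left.
Fill SKU-106 tier1 block (50 at 15) → 130 left.
SKU-129/tier1 (13): +80 → 50 left.
SKU-118 tier2 at 10: only 50 left, fill 50.
Total = 22×30 + 17×70 + 15×50 + 13×80 + 10×50 = 4140.

4140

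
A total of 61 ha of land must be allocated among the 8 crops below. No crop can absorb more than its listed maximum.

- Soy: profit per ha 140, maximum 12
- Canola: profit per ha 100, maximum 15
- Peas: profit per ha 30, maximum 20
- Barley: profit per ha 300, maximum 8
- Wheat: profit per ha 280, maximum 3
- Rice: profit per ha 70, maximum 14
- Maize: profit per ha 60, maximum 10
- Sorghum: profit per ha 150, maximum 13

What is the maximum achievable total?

Order the crops by profit per ha: Barley 300 > Wheat 280 > Sorghum 150 > Soy 140 > Canola 100 > Rice 70 > Maize 60 > Peas 30.
Barley: +8 to 8 (cap) — 53 left.
Give Wheat 3 to hit its cap of 3 — 50 left.
Sorghum: +13 to 13 (cap) — 37 left.
Soy takes 12 to reach its cap of 12 — 25 left.
Canola takes 15 to reach its cap of 15 — 10 left.
Rice: +10 (room for 14) → 10. Pool exhausted.
Total = 140×12 + 100×15 + 300×8 + 280×3 + 70×10 + 150×13 = 9070.

9070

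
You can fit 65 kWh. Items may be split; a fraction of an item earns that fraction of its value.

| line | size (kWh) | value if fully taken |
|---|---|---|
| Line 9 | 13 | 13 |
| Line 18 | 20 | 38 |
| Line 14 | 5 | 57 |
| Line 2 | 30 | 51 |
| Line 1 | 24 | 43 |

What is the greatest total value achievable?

Sort by value density: Line 14 57/5≈11.4, Line 18 38/20≈1.9, Line 1 43/24≈1.79, Line 2 51/30≈1.7, Line 9 13/13≈1.
Take all of Line 14 (5 kWh, value 57) ; 60 kWh left.
All 20 kWh of Line 18 fit (value 38) ; 40 remain.
Take all of Line 1 (24 kWh, value 43) ; 16 kWh left.
16 kWh left: a 16/30 share of Line 2 gives 51×16/30 = 27.2.
Total value = 165.2.

165.2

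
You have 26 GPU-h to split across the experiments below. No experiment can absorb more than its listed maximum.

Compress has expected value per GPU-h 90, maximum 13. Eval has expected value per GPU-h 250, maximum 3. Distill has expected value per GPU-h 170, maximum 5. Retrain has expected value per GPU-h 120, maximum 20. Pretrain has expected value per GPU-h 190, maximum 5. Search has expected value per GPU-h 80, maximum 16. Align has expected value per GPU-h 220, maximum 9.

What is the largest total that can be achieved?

5010

Order the experiments by expected value per GPU-h: Eval 250 > Align 220 > Pretrain 190 > Distill 170 > Retrain 120 > Compress 90 > Search 80.
Eval: +3 to 3 (cap) — 23 left.
Align: +9 to 9 (cap) — 14 left.
Give Pretrain 5 to hit its cap of 5 — 9 left.
Distill takes 5 to reach its cap of 5 — 4 left.
Retrain: +4 (room for 20) → 4. Pool exhausted.
Total = 250×3 + 170×5 + 120×4 + 190×5 + 220×9 = 5010.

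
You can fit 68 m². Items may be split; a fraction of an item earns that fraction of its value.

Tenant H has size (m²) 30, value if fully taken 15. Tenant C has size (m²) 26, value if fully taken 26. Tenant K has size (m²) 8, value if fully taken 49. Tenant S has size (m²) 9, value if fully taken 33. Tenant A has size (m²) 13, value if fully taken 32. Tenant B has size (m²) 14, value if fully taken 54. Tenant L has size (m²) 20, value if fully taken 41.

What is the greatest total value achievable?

Sort by value density: Tenant K 49/8≈6.12, Tenant B 54/14≈3.86, Tenant S 33/9≈3.67, Tenant A 32/13≈2.46, Tenant L 41/20≈2.05, Tenant C 26/26≈1, Tenant H 15/30≈0.5.
Tenant K: take in full, 8 m² for value 49 → 60 left.
Take all of Tenant B (14 m², value 54) → 46 m² left.
Tenant S: take in full, 9 m² for value 33 → 37 left.
Tenant A: take in full, 13 m² for value 32 → 24 left.
All 20 m² of Tenant L fit (value 41) → 4 remain.
Only 4 m² remain; take 4/26 of Tenant C for value 26×4/26 = 4.
Total value = 213.

213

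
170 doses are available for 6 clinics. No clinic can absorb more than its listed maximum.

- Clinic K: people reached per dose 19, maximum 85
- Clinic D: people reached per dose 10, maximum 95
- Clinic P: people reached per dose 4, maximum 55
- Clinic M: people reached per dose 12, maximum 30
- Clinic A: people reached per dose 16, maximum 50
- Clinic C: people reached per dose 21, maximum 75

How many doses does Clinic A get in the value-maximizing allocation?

Rank by people reached per dose: Clinic C 21 > Clinic K 19 > Clinic A 16 > Clinic M 12 > Clinic D 10 > Clinic P 4.
Give Clinic C 75 to hit its cap of 75 → 95 left.
Give Clinic K 85 to hit its cap of 85 → 10 left.
Clinic A: +10 (room for 50) → 10. Pool exhausted.

10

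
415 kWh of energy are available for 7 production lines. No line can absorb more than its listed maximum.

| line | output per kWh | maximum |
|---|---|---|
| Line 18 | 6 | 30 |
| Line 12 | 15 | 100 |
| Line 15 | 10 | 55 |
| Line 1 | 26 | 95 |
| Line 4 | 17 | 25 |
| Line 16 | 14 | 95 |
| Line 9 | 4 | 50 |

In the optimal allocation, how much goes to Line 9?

Highest output per kWh first: Line 1 26 > Line 4 17 > Line 12 15 > Line 16 14 > Line 15 10 > Line 18 6 > Line 9 4.
Line 1 takes 95 to reach its cap of 95 — 320 left.
Give Line 4 25 to hit its cap of 25 — 295 left.
Give Line 12 100 to hit its cap of 100 — 195 left.
Give Line 16 95 to hit its cap of 95 — 100 left.
Line 15: +55 to 55 (cap) — 45 left.
Give Line 18 30 to hit its cap of 30 — 15 left.
Only 15 left; Line 9 takes them to reach 15.

15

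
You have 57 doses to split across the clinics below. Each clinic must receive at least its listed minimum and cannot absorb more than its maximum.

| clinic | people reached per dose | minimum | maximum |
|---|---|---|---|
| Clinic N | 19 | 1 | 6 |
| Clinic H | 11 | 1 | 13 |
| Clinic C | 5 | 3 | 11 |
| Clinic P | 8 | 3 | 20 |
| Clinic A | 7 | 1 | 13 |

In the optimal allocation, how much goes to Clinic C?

Meeting every minimum uses 1+1+3+3+1 = 9 doses, leaving 48.
Order the clinics by people reached per dose: Clinic N 19 > Clinic H 11 > Clinic P 8 > Clinic A 7 > Clinic C 5.
Clinic N takes 5 more to reach its cap of 6 → 43 left.
Clinic H: +12 to 13 (cap) → 31 left.
Give Clinic P 17 more to hit its cap of 20 → 14 left.
Clinic A takes 12 more to reach its cap of 13 → 2 left.
Only 2 left; Clinic C takes them to reach 5.

5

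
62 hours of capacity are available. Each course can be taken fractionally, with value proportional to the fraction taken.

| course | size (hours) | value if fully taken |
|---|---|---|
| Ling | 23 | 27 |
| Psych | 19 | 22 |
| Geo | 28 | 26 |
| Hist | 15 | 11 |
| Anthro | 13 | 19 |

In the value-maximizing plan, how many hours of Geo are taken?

Rank by value-to-size ratio: Anthro 19/13≈1.46, Ling 27/23≈1.17, Psych 22/19≈1.16, Geo 26/28≈0.929, Hist 11/15≈0.733.
All 13 hours of Anthro fit (value 19) → 49 remain.
All 23 hours of Ling fit (value 27) → 26 remain.
Take all of Psych (19 hours, value 22) → 7 hours left.
7 hours left: a 7/28 share of Geo gives 26×7/28 = 6.5.

7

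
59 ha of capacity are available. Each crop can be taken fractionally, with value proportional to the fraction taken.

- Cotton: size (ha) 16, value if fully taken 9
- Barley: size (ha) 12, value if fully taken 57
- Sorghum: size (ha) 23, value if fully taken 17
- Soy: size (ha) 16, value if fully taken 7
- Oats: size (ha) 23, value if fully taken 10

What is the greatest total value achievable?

86.5

Best value per unit of size first: Barley 57/12≈4.75, Sorghum 17/23≈0.739, Cotton 9/16≈0.562, Soy 7/16≈0.438, Oats 10/23≈0.435.
Take all of Barley (12 ha, value 57) ; 47 ha left.
Sorghum: take in full, 23 ha for value 17 ; 24 left.
Cotton: take in full, 16 ha for value 9 ; 8 left.
Only 8 ha remain; take 8/16 of Soy for value 7×8/16 = 3.5.
Total value = 86.5.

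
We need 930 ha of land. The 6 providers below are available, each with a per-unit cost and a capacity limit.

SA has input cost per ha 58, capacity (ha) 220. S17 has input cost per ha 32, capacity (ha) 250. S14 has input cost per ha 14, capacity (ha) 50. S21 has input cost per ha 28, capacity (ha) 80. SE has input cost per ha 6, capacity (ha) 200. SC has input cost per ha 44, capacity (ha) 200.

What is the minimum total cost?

Use providers in increasing cost order.
SE at 6: take all 200 ha — 730 still needed.
S14 at 14: take all 50 ha — 680 still needed.
S21 (28): use full 80 — 600 ha to go.
S17 at 32: take all 250 ha — 350 still needed.
SC (44): use full 200 — 150 ha to go.
SA at 58: take 150 of its 220 — requirement met.
Cost = 200×6 + 50×14 + 80×28 + 250×32 + 200×44 + 150×58 = 29640.

29640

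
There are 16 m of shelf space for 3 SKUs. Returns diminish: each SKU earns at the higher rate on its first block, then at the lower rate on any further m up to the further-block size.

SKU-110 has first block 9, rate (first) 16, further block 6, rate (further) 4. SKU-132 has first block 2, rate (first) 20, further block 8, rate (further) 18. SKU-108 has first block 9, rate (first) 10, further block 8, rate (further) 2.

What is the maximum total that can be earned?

Order all 6 blocks by rate: SKU-132/tier1 20 > SKU-132/tier2 18 > SKU-110/tier1 16 > SKU-108/tier1 10 > SKU-110/tier2 4 > SKU-108/tier2 2.
Fill SKU-132 tier1 block (2 at 20) — 14 left.
SKU-132 tier2 at 18: fill all 8 — 6 left.
SKU-110/tier1: +6 of 9 at 16; pool empty.
Total = 20×2 + 18×8 + 16×6 = 280.

280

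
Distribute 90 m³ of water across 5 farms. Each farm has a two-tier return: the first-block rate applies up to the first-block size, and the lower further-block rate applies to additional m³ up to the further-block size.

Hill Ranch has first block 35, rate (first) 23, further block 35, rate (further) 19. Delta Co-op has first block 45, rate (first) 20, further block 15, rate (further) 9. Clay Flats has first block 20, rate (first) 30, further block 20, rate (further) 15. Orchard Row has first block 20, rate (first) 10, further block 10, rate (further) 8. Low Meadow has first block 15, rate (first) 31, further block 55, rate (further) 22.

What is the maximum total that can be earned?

Order all 10 blocks by rate: Low Meadow/tier1 31 > Clay Flats/tier1 30 > Hill Ranch/tier1 23 > Low Meadow/tier2 22 > Delta Co-op/tier1 20 > Hill Ranch/tier2 19 > Clay Flats/tier2 15 > Orchard Row/tier1 10 > Delta Co-op/tier2 9 > Orchard Row/tier2 8.
Fill Low Meadow tier1 block (15 at 31) — 75 left.
Clay Flats tier1 at 30: fill all 20 — 55 left.
Hill Ranch tier1 at 23: fill all 35 — 20 left.
20 remain; put them into Low Meadow tier2 at 22.
Total = 31×15 + 30×20 + 23×35 + 22×20 = 2310.

2310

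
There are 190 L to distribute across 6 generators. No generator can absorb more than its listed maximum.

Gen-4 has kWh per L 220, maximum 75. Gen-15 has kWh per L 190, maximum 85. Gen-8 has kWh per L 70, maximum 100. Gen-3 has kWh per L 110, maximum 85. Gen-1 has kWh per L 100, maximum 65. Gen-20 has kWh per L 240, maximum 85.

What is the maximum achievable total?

Order the generators by kWh per L: Gen-20 240 > Gen-4 220 > Gen-15 190 > Gen-3 110 > Gen-1 100 > Gen-8 70.
Gen-20 takes 85 to reach its cap of 85 — 105 left.
Gen-4: +75 to 75 (cap) — 30 left.
Gen-15: +30 (room for 85) → 30. Pool exhausted.
Total = 220×75 + 190×30 + 240×85 = 42600.

42600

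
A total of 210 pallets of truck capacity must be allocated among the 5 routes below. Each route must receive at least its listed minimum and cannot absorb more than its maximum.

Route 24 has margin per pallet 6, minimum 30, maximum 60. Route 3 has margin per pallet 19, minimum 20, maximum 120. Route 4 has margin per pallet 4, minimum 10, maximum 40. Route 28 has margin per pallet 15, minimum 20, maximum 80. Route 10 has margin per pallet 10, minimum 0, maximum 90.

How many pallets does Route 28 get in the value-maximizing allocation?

50

Meeting every minimum uses 30+20+10+20+0 = 80 pallets, leaving 130.
Rank by margin per pallet: Route 3 19 > Route 28 15 > Route 10 10 > Route 24 6 > Route 4 4.
Give Route 3 100 more to hit its cap of 120 — 30 left.
Only 30 left; Route 28 takes them to reach 50.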